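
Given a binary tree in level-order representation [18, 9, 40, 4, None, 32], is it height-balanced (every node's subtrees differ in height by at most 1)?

Tree (level-order array): [18, 9, 40, 4, None, 32]
Definition: a tree is height-balanced if, at every node, |h(left) - h(right)| <= 1 (empty subtree has height -1).
Bottom-up per-node check:
  node 4: h_left=-1, h_right=-1, diff=0 [OK], height=0
  node 9: h_left=0, h_right=-1, diff=1 [OK], height=1
  node 32: h_left=-1, h_right=-1, diff=0 [OK], height=0
  node 40: h_left=0, h_right=-1, diff=1 [OK], height=1
  node 18: h_left=1, h_right=1, diff=0 [OK], height=2
All nodes satisfy the balance condition.
Result: Balanced


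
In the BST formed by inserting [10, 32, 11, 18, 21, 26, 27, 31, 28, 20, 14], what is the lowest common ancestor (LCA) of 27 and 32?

Tree insertion order: [10, 32, 11, 18, 21, 26, 27, 31, 28, 20, 14]
Tree (level-order array): [10, None, 32, 11, None, None, 18, 14, 21, None, None, 20, 26, None, None, None, 27, None, 31, 28]
In a BST, the LCA of p=27, q=32 is the first node v on the
root-to-leaf path with p <= v <= q (go left if both < v, right if both > v).
Walk from root:
  at 10: both 27 and 32 > 10, go right
  at 32: 27 <= 32 <= 32, this is the LCA
LCA = 32


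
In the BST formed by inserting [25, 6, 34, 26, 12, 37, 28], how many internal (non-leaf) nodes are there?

Tree built from: [25, 6, 34, 26, 12, 37, 28]
Tree (level-order array): [25, 6, 34, None, 12, 26, 37, None, None, None, 28]
Rule: An internal node has at least one child.
Per-node child counts:
  node 25: 2 child(ren)
  node 6: 1 child(ren)
  node 12: 0 child(ren)
  node 34: 2 child(ren)
  node 26: 1 child(ren)
  node 28: 0 child(ren)
  node 37: 0 child(ren)
Matching nodes: [25, 6, 34, 26]
Count of internal (non-leaf) nodes: 4


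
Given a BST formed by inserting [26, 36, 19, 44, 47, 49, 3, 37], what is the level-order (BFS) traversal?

Tree insertion order: [26, 36, 19, 44, 47, 49, 3, 37]
Tree (level-order array): [26, 19, 36, 3, None, None, 44, None, None, 37, 47, None, None, None, 49]
BFS from the root, enqueuing left then right child of each popped node:
  queue [26] -> pop 26, enqueue [19, 36], visited so far: [26]
  queue [19, 36] -> pop 19, enqueue [3], visited so far: [26, 19]
  queue [36, 3] -> pop 36, enqueue [44], visited so far: [26, 19, 36]
  queue [3, 44] -> pop 3, enqueue [none], visited so far: [26, 19, 36, 3]
  queue [44] -> pop 44, enqueue [37, 47], visited so far: [26, 19, 36, 3, 44]
  queue [37, 47] -> pop 37, enqueue [none], visited so far: [26, 19, 36, 3, 44, 37]
  queue [47] -> pop 47, enqueue [49], visited so far: [26, 19, 36, 3, 44, 37, 47]
  queue [49] -> pop 49, enqueue [none], visited so far: [26, 19, 36, 3, 44, 37, 47, 49]
Result: [26, 19, 36, 3, 44, 37, 47, 49]


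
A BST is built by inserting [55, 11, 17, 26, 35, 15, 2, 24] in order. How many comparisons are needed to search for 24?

Search path for 24: 55 -> 11 -> 17 -> 26 -> 24
Found: True
Comparisons: 5


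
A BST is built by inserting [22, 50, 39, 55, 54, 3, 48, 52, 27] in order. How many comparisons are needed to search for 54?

Search path for 54: 22 -> 50 -> 55 -> 54
Found: True
Comparisons: 4


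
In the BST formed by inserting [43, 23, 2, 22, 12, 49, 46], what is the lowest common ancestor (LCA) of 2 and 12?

Tree insertion order: [43, 23, 2, 22, 12, 49, 46]
Tree (level-order array): [43, 23, 49, 2, None, 46, None, None, 22, None, None, 12]
In a BST, the LCA of p=2, q=12 is the first node v on the
root-to-leaf path with p <= v <= q (go left if both < v, right if both > v).
Walk from root:
  at 43: both 2 and 12 < 43, go left
  at 23: both 2 and 12 < 23, go left
  at 2: 2 <= 2 <= 12, this is the LCA
LCA = 2


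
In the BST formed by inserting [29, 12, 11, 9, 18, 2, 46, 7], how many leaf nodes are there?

Tree built from: [29, 12, 11, 9, 18, 2, 46, 7]
Tree (level-order array): [29, 12, 46, 11, 18, None, None, 9, None, None, None, 2, None, None, 7]
Rule: A leaf has 0 children.
Per-node child counts:
  node 29: 2 child(ren)
  node 12: 2 child(ren)
  node 11: 1 child(ren)
  node 9: 1 child(ren)
  node 2: 1 child(ren)
  node 7: 0 child(ren)
  node 18: 0 child(ren)
  node 46: 0 child(ren)
Matching nodes: [7, 18, 46]
Count of leaf nodes: 3


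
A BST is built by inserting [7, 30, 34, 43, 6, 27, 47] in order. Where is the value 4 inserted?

Starting tree (level order): [7, 6, 30, None, None, 27, 34, None, None, None, 43, None, 47]
Insertion path: 7 -> 6
Result: insert 4 as left child of 6
Final tree (level order): [7, 6, 30, 4, None, 27, 34, None, None, None, None, None, 43, None, 47]


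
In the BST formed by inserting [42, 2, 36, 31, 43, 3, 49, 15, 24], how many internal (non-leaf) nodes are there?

Tree built from: [42, 2, 36, 31, 43, 3, 49, 15, 24]
Tree (level-order array): [42, 2, 43, None, 36, None, 49, 31, None, None, None, 3, None, None, 15, None, 24]
Rule: An internal node has at least one child.
Per-node child counts:
  node 42: 2 child(ren)
  node 2: 1 child(ren)
  node 36: 1 child(ren)
  node 31: 1 child(ren)
  node 3: 1 child(ren)
  node 15: 1 child(ren)
  node 24: 0 child(ren)
  node 43: 1 child(ren)
  node 49: 0 child(ren)
Matching nodes: [42, 2, 36, 31, 3, 15, 43]
Count of internal (non-leaf) nodes: 7


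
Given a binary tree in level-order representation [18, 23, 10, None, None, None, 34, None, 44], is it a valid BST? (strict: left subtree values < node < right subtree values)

Level-order array: [18, 23, 10, None, None, None, 34, None, 44]
Validate using subtree bounds (lo, hi): at each node, require lo < value < hi,
then recurse left with hi=value and right with lo=value.
Preorder trace (stopping at first violation):
  at node 18 with bounds (-inf, +inf): OK
  at node 23 with bounds (-inf, 18): VIOLATION
Node 23 violates its bound: not (-inf < 23 < 18).
Result: Not a valid BST


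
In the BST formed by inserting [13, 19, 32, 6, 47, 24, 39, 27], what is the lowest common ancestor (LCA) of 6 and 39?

Tree insertion order: [13, 19, 32, 6, 47, 24, 39, 27]
Tree (level-order array): [13, 6, 19, None, None, None, 32, 24, 47, None, 27, 39]
In a BST, the LCA of p=6, q=39 is the first node v on the
root-to-leaf path with p <= v <= q (go left if both < v, right if both > v).
Walk from root:
  at 13: 6 <= 13 <= 39, this is the LCA
LCA = 13


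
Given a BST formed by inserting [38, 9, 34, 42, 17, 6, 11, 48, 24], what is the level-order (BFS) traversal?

Tree insertion order: [38, 9, 34, 42, 17, 6, 11, 48, 24]
Tree (level-order array): [38, 9, 42, 6, 34, None, 48, None, None, 17, None, None, None, 11, 24]
BFS from the root, enqueuing left then right child of each popped node:
  queue [38] -> pop 38, enqueue [9, 42], visited so far: [38]
  queue [9, 42] -> pop 9, enqueue [6, 34], visited so far: [38, 9]
  queue [42, 6, 34] -> pop 42, enqueue [48], visited so far: [38, 9, 42]
  queue [6, 34, 48] -> pop 6, enqueue [none], visited so far: [38, 9, 42, 6]
  queue [34, 48] -> pop 34, enqueue [17], visited so far: [38, 9, 42, 6, 34]
  queue [48, 17] -> pop 48, enqueue [none], visited so far: [38, 9, 42, 6, 34, 48]
  queue [17] -> pop 17, enqueue [11, 24], visited so far: [38, 9, 42, 6, 34, 48, 17]
  queue [11, 24] -> pop 11, enqueue [none], visited so far: [38, 9, 42, 6, 34, 48, 17, 11]
  queue [24] -> pop 24, enqueue [none], visited so far: [38, 9, 42, 6, 34, 48, 17, 11, 24]
Result: [38, 9, 42, 6, 34, 48, 17, 11, 24]


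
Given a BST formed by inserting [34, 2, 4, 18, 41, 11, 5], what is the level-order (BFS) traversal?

Tree insertion order: [34, 2, 4, 18, 41, 11, 5]
Tree (level-order array): [34, 2, 41, None, 4, None, None, None, 18, 11, None, 5]
BFS from the root, enqueuing left then right child of each popped node:
  queue [34] -> pop 34, enqueue [2, 41], visited so far: [34]
  queue [2, 41] -> pop 2, enqueue [4], visited so far: [34, 2]
  queue [41, 4] -> pop 41, enqueue [none], visited so far: [34, 2, 41]
  queue [4] -> pop 4, enqueue [18], visited so far: [34, 2, 41, 4]
  queue [18] -> pop 18, enqueue [11], visited so far: [34, 2, 41, 4, 18]
  queue [11] -> pop 11, enqueue [5], visited so far: [34, 2, 41, 4, 18, 11]
  queue [5] -> pop 5, enqueue [none], visited so far: [34, 2, 41, 4, 18, 11, 5]
Result: [34, 2, 41, 4, 18, 11, 5]


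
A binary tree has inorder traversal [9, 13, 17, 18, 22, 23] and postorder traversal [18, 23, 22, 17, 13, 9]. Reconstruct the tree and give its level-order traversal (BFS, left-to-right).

Inorder:   [9, 13, 17, 18, 22, 23]
Postorder: [18, 23, 22, 17, 13, 9]
Algorithm: postorder visits root last, so walk postorder right-to-left;
each value is the root of the current inorder slice — split it at that
value, recurse on the right subtree first, then the left.
Recursive splits:
  root=9; inorder splits into left=[], right=[13, 17, 18, 22, 23]
  root=13; inorder splits into left=[], right=[17, 18, 22, 23]
  root=17; inorder splits into left=[], right=[18, 22, 23]
  root=22; inorder splits into left=[18], right=[23]
  root=23; inorder splits into left=[], right=[]
  root=18; inorder splits into left=[], right=[]
Reconstructed level-order: [9, 13, 17, 22, 18, 23]


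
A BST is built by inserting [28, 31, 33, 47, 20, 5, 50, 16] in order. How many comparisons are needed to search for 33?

Search path for 33: 28 -> 31 -> 33
Found: True
Comparisons: 3


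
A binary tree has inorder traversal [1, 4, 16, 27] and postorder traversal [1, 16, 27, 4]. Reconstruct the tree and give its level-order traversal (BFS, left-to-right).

Inorder:   [1, 4, 16, 27]
Postorder: [1, 16, 27, 4]
Algorithm: postorder visits root last, so walk postorder right-to-left;
each value is the root of the current inorder slice — split it at that
value, recurse on the right subtree first, then the left.
Recursive splits:
  root=4; inorder splits into left=[1], right=[16, 27]
  root=27; inorder splits into left=[16], right=[]
  root=16; inorder splits into left=[], right=[]
  root=1; inorder splits into left=[], right=[]
Reconstructed level-order: [4, 1, 27, 16]


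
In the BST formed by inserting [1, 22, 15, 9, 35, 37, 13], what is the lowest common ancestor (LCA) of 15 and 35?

Tree insertion order: [1, 22, 15, 9, 35, 37, 13]
Tree (level-order array): [1, None, 22, 15, 35, 9, None, None, 37, None, 13]
In a BST, the LCA of p=15, q=35 is the first node v on the
root-to-leaf path with p <= v <= q (go left if both < v, right if both > v).
Walk from root:
  at 1: both 15 and 35 > 1, go right
  at 22: 15 <= 22 <= 35, this is the LCA
LCA = 22


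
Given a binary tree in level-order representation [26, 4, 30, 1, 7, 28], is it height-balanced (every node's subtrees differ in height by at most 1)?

Tree (level-order array): [26, 4, 30, 1, 7, 28]
Definition: a tree is height-balanced if, at every node, |h(left) - h(right)| <= 1 (empty subtree has height -1).
Bottom-up per-node check:
  node 1: h_left=-1, h_right=-1, diff=0 [OK], height=0
  node 7: h_left=-1, h_right=-1, diff=0 [OK], height=0
  node 4: h_left=0, h_right=0, diff=0 [OK], height=1
  node 28: h_left=-1, h_right=-1, diff=0 [OK], height=0
  node 30: h_left=0, h_right=-1, diff=1 [OK], height=1
  node 26: h_left=1, h_right=1, diff=0 [OK], height=2
All nodes satisfy the balance condition.
Result: Balanced


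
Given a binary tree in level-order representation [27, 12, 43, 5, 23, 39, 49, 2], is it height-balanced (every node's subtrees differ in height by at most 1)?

Tree (level-order array): [27, 12, 43, 5, 23, 39, 49, 2]
Definition: a tree is height-balanced if, at every node, |h(left) - h(right)| <= 1 (empty subtree has height -1).
Bottom-up per-node check:
  node 2: h_left=-1, h_right=-1, diff=0 [OK], height=0
  node 5: h_left=0, h_right=-1, diff=1 [OK], height=1
  node 23: h_left=-1, h_right=-1, diff=0 [OK], height=0
  node 12: h_left=1, h_right=0, diff=1 [OK], height=2
  node 39: h_left=-1, h_right=-1, diff=0 [OK], height=0
  node 49: h_left=-1, h_right=-1, diff=0 [OK], height=0
  node 43: h_left=0, h_right=0, diff=0 [OK], height=1
  node 27: h_left=2, h_right=1, diff=1 [OK], height=3
All nodes satisfy the balance condition.
Result: Balanced


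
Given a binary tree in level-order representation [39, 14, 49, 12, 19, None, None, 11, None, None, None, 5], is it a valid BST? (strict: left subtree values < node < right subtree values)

Level-order array: [39, 14, 49, 12, 19, None, None, 11, None, None, None, 5]
Validate using subtree bounds (lo, hi): at each node, require lo < value < hi,
then recurse left with hi=value and right with lo=value.
Preorder trace (stopping at first violation):
  at node 39 with bounds (-inf, +inf): OK
  at node 14 with bounds (-inf, 39): OK
  at node 12 with bounds (-inf, 14): OK
  at node 11 with bounds (-inf, 12): OK
  at node 5 with bounds (-inf, 11): OK
  at node 19 with bounds (14, 39): OK
  at node 49 with bounds (39, +inf): OK
No violation found at any node.
Result: Valid BST


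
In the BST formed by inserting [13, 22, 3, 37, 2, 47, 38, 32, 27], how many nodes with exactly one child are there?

Tree built from: [13, 22, 3, 37, 2, 47, 38, 32, 27]
Tree (level-order array): [13, 3, 22, 2, None, None, 37, None, None, 32, 47, 27, None, 38]
Rule: These are nodes with exactly 1 non-null child.
Per-node child counts:
  node 13: 2 child(ren)
  node 3: 1 child(ren)
  node 2: 0 child(ren)
  node 22: 1 child(ren)
  node 37: 2 child(ren)
  node 32: 1 child(ren)
  node 27: 0 child(ren)
  node 47: 1 child(ren)
  node 38: 0 child(ren)
Matching nodes: [3, 22, 32, 47]
Count of nodes with exactly one child: 4


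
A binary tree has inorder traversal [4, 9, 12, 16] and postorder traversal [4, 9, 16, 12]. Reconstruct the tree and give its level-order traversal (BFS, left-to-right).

Inorder:   [4, 9, 12, 16]
Postorder: [4, 9, 16, 12]
Algorithm: postorder visits root last, so walk postorder right-to-left;
each value is the root of the current inorder slice — split it at that
value, recurse on the right subtree first, then the left.
Recursive splits:
  root=12; inorder splits into left=[4, 9], right=[16]
  root=16; inorder splits into left=[], right=[]
  root=9; inorder splits into left=[4], right=[]
  root=4; inorder splits into left=[], right=[]
Reconstructed level-order: [12, 9, 16, 4]


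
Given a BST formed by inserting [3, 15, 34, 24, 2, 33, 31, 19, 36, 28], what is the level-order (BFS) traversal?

Tree insertion order: [3, 15, 34, 24, 2, 33, 31, 19, 36, 28]
Tree (level-order array): [3, 2, 15, None, None, None, 34, 24, 36, 19, 33, None, None, None, None, 31, None, 28]
BFS from the root, enqueuing left then right child of each popped node:
  queue [3] -> pop 3, enqueue [2, 15], visited so far: [3]
  queue [2, 15] -> pop 2, enqueue [none], visited so far: [3, 2]
  queue [15] -> pop 15, enqueue [34], visited so far: [3, 2, 15]
  queue [34] -> pop 34, enqueue [24, 36], visited so far: [3, 2, 15, 34]
  queue [24, 36] -> pop 24, enqueue [19, 33], visited so far: [3, 2, 15, 34, 24]
  queue [36, 19, 33] -> pop 36, enqueue [none], visited so far: [3, 2, 15, 34, 24, 36]
  queue [19, 33] -> pop 19, enqueue [none], visited so far: [3, 2, 15, 34, 24, 36, 19]
  queue [33] -> pop 33, enqueue [31], visited so far: [3, 2, 15, 34, 24, 36, 19, 33]
  queue [31] -> pop 31, enqueue [28], visited so far: [3, 2, 15, 34, 24, 36, 19, 33, 31]
  queue [28] -> pop 28, enqueue [none], visited so far: [3, 2, 15, 34, 24, 36, 19, 33, 31, 28]
Result: [3, 2, 15, 34, 24, 36, 19, 33, 31, 28]


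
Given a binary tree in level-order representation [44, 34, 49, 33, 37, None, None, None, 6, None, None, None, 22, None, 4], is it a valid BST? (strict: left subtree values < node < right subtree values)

Level-order array: [44, 34, 49, 33, 37, None, None, None, 6, None, None, None, 22, None, 4]
Validate using subtree bounds (lo, hi): at each node, require lo < value < hi,
then recurse left with hi=value and right with lo=value.
Preorder trace (stopping at first violation):
  at node 44 with bounds (-inf, +inf): OK
  at node 34 with bounds (-inf, 44): OK
  at node 33 with bounds (-inf, 34): OK
  at node 6 with bounds (33, 34): VIOLATION
Node 6 violates its bound: not (33 < 6 < 34).
Result: Not a valid BST


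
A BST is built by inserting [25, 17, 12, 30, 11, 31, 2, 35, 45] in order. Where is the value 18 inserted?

Starting tree (level order): [25, 17, 30, 12, None, None, 31, 11, None, None, 35, 2, None, None, 45]
Insertion path: 25 -> 17
Result: insert 18 as right child of 17
Final tree (level order): [25, 17, 30, 12, 18, None, 31, 11, None, None, None, None, 35, 2, None, None, 45]


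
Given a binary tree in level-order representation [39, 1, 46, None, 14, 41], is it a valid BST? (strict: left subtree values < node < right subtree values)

Level-order array: [39, 1, 46, None, 14, 41]
Validate using subtree bounds (lo, hi): at each node, require lo < value < hi,
then recurse left with hi=value and right with lo=value.
Preorder trace (stopping at first violation):
  at node 39 with bounds (-inf, +inf): OK
  at node 1 with bounds (-inf, 39): OK
  at node 14 with bounds (1, 39): OK
  at node 46 with bounds (39, +inf): OK
  at node 41 with bounds (39, 46): OK
No violation found at any node.
Result: Valid BST


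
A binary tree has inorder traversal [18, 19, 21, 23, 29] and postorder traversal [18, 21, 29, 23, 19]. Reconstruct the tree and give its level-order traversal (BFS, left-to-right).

Inorder:   [18, 19, 21, 23, 29]
Postorder: [18, 21, 29, 23, 19]
Algorithm: postorder visits root last, so walk postorder right-to-left;
each value is the root of the current inorder slice — split it at that
value, recurse on the right subtree first, then the left.
Recursive splits:
  root=19; inorder splits into left=[18], right=[21, 23, 29]
  root=23; inorder splits into left=[21], right=[29]
  root=29; inorder splits into left=[], right=[]
  root=21; inorder splits into left=[], right=[]
  root=18; inorder splits into left=[], right=[]
Reconstructed level-order: [19, 18, 23, 21, 29]


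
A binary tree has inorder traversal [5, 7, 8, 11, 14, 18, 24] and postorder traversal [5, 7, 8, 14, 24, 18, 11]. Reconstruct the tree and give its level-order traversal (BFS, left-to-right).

Inorder:   [5, 7, 8, 11, 14, 18, 24]
Postorder: [5, 7, 8, 14, 24, 18, 11]
Algorithm: postorder visits root last, so walk postorder right-to-left;
each value is the root of the current inorder slice — split it at that
value, recurse on the right subtree first, then the left.
Recursive splits:
  root=11; inorder splits into left=[5, 7, 8], right=[14, 18, 24]
  root=18; inorder splits into left=[14], right=[24]
  root=24; inorder splits into left=[], right=[]
  root=14; inorder splits into left=[], right=[]
  root=8; inorder splits into left=[5, 7], right=[]
  root=7; inorder splits into left=[5], right=[]
  root=5; inorder splits into left=[], right=[]
Reconstructed level-order: [11, 8, 18, 7, 14, 24, 5]


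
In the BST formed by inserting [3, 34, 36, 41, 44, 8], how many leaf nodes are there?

Tree built from: [3, 34, 36, 41, 44, 8]
Tree (level-order array): [3, None, 34, 8, 36, None, None, None, 41, None, 44]
Rule: A leaf has 0 children.
Per-node child counts:
  node 3: 1 child(ren)
  node 34: 2 child(ren)
  node 8: 0 child(ren)
  node 36: 1 child(ren)
  node 41: 1 child(ren)
  node 44: 0 child(ren)
Matching nodes: [8, 44]
Count of leaf nodes: 2


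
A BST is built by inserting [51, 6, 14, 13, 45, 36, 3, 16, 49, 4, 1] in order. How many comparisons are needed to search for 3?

Search path for 3: 51 -> 6 -> 3
Found: True
Comparisons: 3


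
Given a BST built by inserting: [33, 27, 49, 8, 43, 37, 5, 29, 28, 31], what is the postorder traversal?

Tree insertion order: [33, 27, 49, 8, 43, 37, 5, 29, 28, 31]
Tree (level-order array): [33, 27, 49, 8, 29, 43, None, 5, None, 28, 31, 37]
Postorder traversal: [5, 8, 28, 31, 29, 27, 37, 43, 49, 33]


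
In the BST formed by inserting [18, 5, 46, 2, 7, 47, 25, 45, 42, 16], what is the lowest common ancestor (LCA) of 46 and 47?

Tree insertion order: [18, 5, 46, 2, 7, 47, 25, 45, 42, 16]
Tree (level-order array): [18, 5, 46, 2, 7, 25, 47, None, None, None, 16, None, 45, None, None, None, None, 42]
In a BST, the LCA of p=46, q=47 is the first node v on the
root-to-leaf path with p <= v <= q (go left if both < v, right if both > v).
Walk from root:
  at 18: both 46 and 47 > 18, go right
  at 46: 46 <= 46 <= 47, this is the LCA
LCA = 46


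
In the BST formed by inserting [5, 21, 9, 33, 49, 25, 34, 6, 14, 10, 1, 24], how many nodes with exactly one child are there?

Tree built from: [5, 21, 9, 33, 49, 25, 34, 6, 14, 10, 1, 24]
Tree (level-order array): [5, 1, 21, None, None, 9, 33, 6, 14, 25, 49, None, None, 10, None, 24, None, 34]
Rule: These are nodes with exactly 1 non-null child.
Per-node child counts:
  node 5: 2 child(ren)
  node 1: 0 child(ren)
  node 21: 2 child(ren)
  node 9: 2 child(ren)
  node 6: 0 child(ren)
  node 14: 1 child(ren)
  node 10: 0 child(ren)
  node 33: 2 child(ren)
  node 25: 1 child(ren)
  node 24: 0 child(ren)
  node 49: 1 child(ren)
  node 34: 0 child(ren)
Matching nodes: [14, 25, 49]
Count of nodes with exactly one child: 3


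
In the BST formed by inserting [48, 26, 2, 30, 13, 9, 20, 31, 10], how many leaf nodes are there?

Tree built from: [48, 26, 2, 30, 13, 9, 20, 31, 10]
Tree (level-order array): [48, 26, None, 2, 30, None, 13, None, 31, 9, 20, None, None, None, 10]
Rule: A leaf has 0 children.
Per-node child counts:
  node 48: 1 child(ren)
  node 26: 2 child(ren)
  node 2: 1 child(ren)
  node 13: 2 child(ren)
  node 9: 1 child(ren)
  node 10: 0 child(ren)
  node 20: 0 child(ren)
  node 30: 1 child(ren)
  node 31: 0 child(ren)
Matching nodes: [10, 20, 31]
Count of leaf nodes: 3


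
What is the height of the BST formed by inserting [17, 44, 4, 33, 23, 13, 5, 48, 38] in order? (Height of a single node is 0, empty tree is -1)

Insertion order: [17, 44, 4, 33, 23, 13, 5, 48, 38]
Tree (level-order array): [17, 4, 44, None, 13, 33, 48, 5, None, 23, 38]
Compute height bottom-up (empty subtree = -1):
  height(5) = 1 + max(-1, -1) = 0
  height(13) = 1 + max(0, -1) = 1
  height(4) = 1 + max(-1, 1) = 2
  height(23) = 1 + max(-1, -1) = 0
  height(38) = 1 + max(-1, -1) = 0
  height(33) = 1 + max(0, 0) = 1
  height(48) = 1 + max(-1, -1) = 0
  height(44) = 1 + max(1, 0) = 2
  height(17) = 1 + max(2, 2) = 3
Height = 3


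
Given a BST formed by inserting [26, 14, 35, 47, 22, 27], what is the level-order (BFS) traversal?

Tree insertion order: [26, 14, 35, 47, 22, 27]
Tree (level-order array): [26, 14, 35, None, 22, 27, 47]
BFS from the root, enqueuing left then right child of each popped node:
  queue [26] -> pop 26, enqueue [14, 35], visited so far: [26]
  queue [14, 35] -> pop 14, enqueue [22], visited so far: [26, 14]
  queue [35, 22] -> pop 35, enqueue [27, 47], visited so far: [26, 14, 35]
  queue [22, 27, 47] -> pop 22, enqueue [none], visited so far: [26, 14, 35, 22]
  queue [27, 47] -> pop 27, enqueue [none], visited so far: [26, 14, 35, 22, 27]
  queue [47] -> pop 47, enqueue [none], visited so far: [26, 14, 35, 22, 27, 47]
Result: [26, 14, 35, 22, 27, 47]


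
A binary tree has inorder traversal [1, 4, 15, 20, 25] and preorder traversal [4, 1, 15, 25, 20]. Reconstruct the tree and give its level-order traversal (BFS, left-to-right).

Inorder:  [1, 4, 15, 20, 25]
Preorder: [4, 1, 15, 25, 20]
Algorithm: preorder visits root first, so consume preorder in order;
for each root, split the current inorder slice at that value into
left-subtree inorder and right-subtree inorder, then recurse.
Recursive splits:
  root=4; inorder splits into left=[1], right=[15, 20, 25]
  root=1; inorder splits into left=[], right=[]
  root=15; inorder splits into left=[], right=[20, 25]
  root=25; inorder splits into left=[20], right=[]
  root=20; inorder splits into left=[], right=[]
Reconstructed level-order: [4, 1, 15, 25, 20]


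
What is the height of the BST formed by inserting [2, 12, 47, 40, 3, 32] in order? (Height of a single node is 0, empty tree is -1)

Insertion order: [2, 12, 47, 40, 3, 32]
Tree (level-order array): [2, None, 12, 3, 47, None, None, 40, None, 32]
Compute height bottom-up (empty subtree = -1):
  height(3) = 1 + max(-1, -1) = 0
  height(32) = 1 + max(-1, -1) = 0
  height(40) = 1 + max(0, -1) = 1
  height(47) = 1 + max(1, -1) = 2
  height(12) = 1 + max(0, 2) = 3
  height(2) = 1 + max(-1, 3) = 4
Height = 4


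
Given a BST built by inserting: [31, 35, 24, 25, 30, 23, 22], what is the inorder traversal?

Tree insertion order: [31, 35, 24, 25, 30, 23, 22]
Tree (level-order array): [31, 24, 35, 23, 25, None, None, 22, None, None, 30]
Inorder traversal: [22, 23, 24, 25, 30, 31, 35]


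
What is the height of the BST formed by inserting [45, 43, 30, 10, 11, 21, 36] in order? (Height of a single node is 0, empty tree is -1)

Insertion order: [45, 43, 30, 10, 11, 21, 36]
Tree (level-order array): [45, 43, None, 30, None, 10, 36, None, 11, None, None, None, 21]
Compute height bottom-up (empty subtree = -1):
  height(21) = 1 + max(-1, -1) = 0
  height(11) = 1 + max(-1, 0) = 1
  height(10) = 1 + max(-1, 1) = 2
  height(36) = 1 + max(-1, -1) = 0
  height(30) = 1 + max(2, 0) = 3
  height(43) = 1 + max(3, -1) = 4
  height(45) = 1 + max(4, -1) = 5
Height = 5


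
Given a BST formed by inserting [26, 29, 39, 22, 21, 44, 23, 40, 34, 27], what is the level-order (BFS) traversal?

Tree insertion order: [26, 29, 39, 22, 21, 44, 23, 40, 34, 27]
Tree (level-order array): [26, 22, 29, 21, 23, 27, 39, None, None, None, None, None, None, 34, 44, None, None, 40]
BFS from the root, enqueuing left then right child of each popped node:
  queue [26] -> pop 26, enqueue [22, 29], visited so far: [26]
  queue [22, 29] -> pop 22, enqueue [21, 23], visited so far: [26, 22]
  queue [29, 21, 23] -> pop 29, enqueue [27, 39], visited so far: [26, 22, 29]
  queue [21, 23, 27, 39] -> pop 21, enqueue [none], visited so far: [26, 22, 29, 21]
  queue [23, 27, 39] -> pop 23, enqueue [none], visited so far: [26, 22, 29, 21, 23]
  queue [27, 39] -> pop 27, enqueue [none], visited so far: [26, 22, 29, 21, 23, 27]
  queue [39] -> pop 39, enqueue [34, 44], visited so far: [26, 22, 29, 21, 23, 27, 39]
  queue [34, 44] -> pop 34, enqueue [none], visited so far: [26, 22, 29, 21, 23, 27, 39, 34]
  queue [44] -> pop 44, enqueue [40], visited so far: [26, 22, 29, 21, 23, 27, 39, 34, 44]
  queue [40] -> pop 40, enqueue [none], visited so far: [26, 22, 29, 21, 23, 27, 39, 34, 44, 40]
Result: [26, 22, 29, 21, 23, 27, 39, 34, 44, 40]


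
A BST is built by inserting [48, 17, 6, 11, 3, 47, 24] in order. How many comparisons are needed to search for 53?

Search path for 53: 48
Found: False
Comparisons: 1


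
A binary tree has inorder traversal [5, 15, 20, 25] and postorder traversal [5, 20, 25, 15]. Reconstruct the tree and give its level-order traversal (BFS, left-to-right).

Inorder:   [5, 15, 20, 25]
Postorder: [5, 20, 25, 15]
Algorithm: postorder visits root last, so walk postorder right-to-left;
each value is the root of the current inorder slice — split it at that
value, recurse on the right subtree first, then the left.
Recursive splits:
  root=15; inorder splits into left=[5], right=[20, 25]
  root=25; inorder splits into left=[20], right=[]
  root=20; inorder splits into left=[], right=[]
  root=5; inorder splits into left=[], right=[]
Reconstructed level-order: [15, 5, 25, 20]


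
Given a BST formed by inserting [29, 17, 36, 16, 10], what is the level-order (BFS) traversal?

Tree insertion order: [29, 17, 36, 16, 10]
Tree (level-order array): [29, 17, 36, 16, None, None, None, 10]
BFS from the root, enqueuing left then right child of each popped node:
  queue [29] -> pop 29, enqueue [17, 36], visited so far: [29]
  queue [17, 36] -> pop 17, enqueue [16], visited so far: [29, 17]
  queue [36, 16] -> pop 36, enqueue [none], visited so far: [29, 17, 36]
  queue [16] -> pop 16, enqueue [10], visited so far: [29, 17, 36, 16]
  queue [10] -> pop 10, enqueue [none], visited so far: [29, 17, 36, 16, 10]
Result: [29, 17, 36, 16, 10]


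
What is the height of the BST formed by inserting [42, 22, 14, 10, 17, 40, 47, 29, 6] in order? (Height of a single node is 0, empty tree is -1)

Insertion order: [42, 22, 14, 10, 17, 40, 47, 29, 6]
Tree (level-order array): [42, 22, 47, 14, 40, None, None, 10, 17, 29, None, 6]
Compute height bottom-up (empty subtree = -1):
  height(6) = 1 + max(-1, -1) = 0
  height(10) = 1 + max(0, -1) = 1
  height(17) = 1 + max(-1, -1) = 0
  height(14) = 1 + max(1, 0) = 2
  height(29) = 1 + max(-1, -1) = 0
  height(40) = 1 + max(0, -1) = 1
  height(22) = 1 + max(2, 1) = 3
  height(47) = 1 + max(-1, -1) = 0
  height(42) = 1 + max(3, 0) = 4
Height = 4


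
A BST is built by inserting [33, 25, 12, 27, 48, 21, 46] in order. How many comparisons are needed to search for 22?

Search path for 22: 33 -> 25 -> 12 -> 21
Found: False
Comparisons: 4


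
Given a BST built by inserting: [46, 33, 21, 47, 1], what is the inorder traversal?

Tree insertion order: [46, 33, 21, 47, 1]
Tree (level-order array): [46, 33, 47, 21, None, None, None, 1]
Inorder traversal: [1, 21, 33, 46, 47]


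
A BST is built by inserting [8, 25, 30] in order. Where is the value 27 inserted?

Starting tree (level order): [8, None, 25, None, 30]
Insertion path: 8 -> 25 -> 30
Result: insert 27 as left child of 30
Final tree (level order): [8, None, 25, None, 30, 27]


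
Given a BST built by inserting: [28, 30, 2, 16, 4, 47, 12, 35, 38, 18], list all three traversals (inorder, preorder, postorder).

Tree insertion order: [28, 30, 2, 16, 4, 47, 12, 35, 38, 18]
Tree (level-order array): [28, 2, 30, None, 16, None, 47, 4, 18, 35, None, None, 12, None, None, None, 38]
Inorder (L, root, R): [2, 4, 12, 16, 18, 28, 30, 35, 38, 47]
Preorder (root, L, R): [28, 2, 16, 4, 12, 18, 30, 47, 35, 38]
Postorder (L, R, root): [12, 4, 18, 16, 2, 38, 35, 47, 30, 28]


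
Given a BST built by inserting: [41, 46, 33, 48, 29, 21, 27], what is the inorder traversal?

Tree insertion order: [41, 46, 33, 48, 29, 21, 27]
Tree (level-order array): [41, 33, 46, 29, None, None, 48, 21, None, None, None, None, 27]
Inorder traversal: [21, 27, 29, 33, 41, 46, 48]


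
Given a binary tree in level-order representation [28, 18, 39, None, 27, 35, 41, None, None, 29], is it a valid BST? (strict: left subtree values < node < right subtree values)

Level-order array: [28, 18, 39, None, 27, 35, 41, None, None, 29]
Validate using subtree bounds (lo, hi): at each node, require lo < value < hi,
then recurse left with hi=value and right with lo=value.
Preorder trace (stopping at first violation):
  at node 28 with bounds (-inf, +inf): OK
  at node 18 with bounds (-inf, 28): OK
  at node 27 with bounds (18, 28): OK
  at node 39 with bounds (28, +inf): OK
  at node 35 with bounds (28, 39): OK
  at node 29 with bounds (28, 35): OK
  at node 41 with bounds (39, +inf): OK
No violation found at any node.
Result: Valid BST


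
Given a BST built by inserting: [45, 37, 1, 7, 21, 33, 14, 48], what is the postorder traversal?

Tree insertion order: [45, 37, 1, 7, 21, 33, 14, 48]
Tree (level-order array): [45, 37, 48, 1, None, None, None, None, 7, None, 21, 14, 33]
Postorder traversal: [14, 33, 21, 7, 1, 37, 48, 45]


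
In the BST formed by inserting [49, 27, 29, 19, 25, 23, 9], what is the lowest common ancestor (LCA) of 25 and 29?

Tree insertion order: [49, 27, 29, 19, 25, 23, 9]
Tree (level-order array): [49, 27, None, 19, 29, 9, 25, None, None, None, None, 23]
In a BST, the LCA of p=25, q=29 is the first node v on the
root-to-leaf path with p <= v <= q (go left if both < v, right if both > v).
Walk from root:
  at 49: both 25 and 29 < 49, go left
  at 27: 25 <= 27 <= 29, this is the LCA
LCA = 27


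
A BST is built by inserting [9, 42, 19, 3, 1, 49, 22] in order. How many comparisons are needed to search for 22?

Search path for 22: 9 -> 42 -> 19 -> 22
Found: True
Comparisons: 4


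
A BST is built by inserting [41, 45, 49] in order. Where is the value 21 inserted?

Starting tree (level order): [41, None, 45, None, 49]
Insertion path: 41
Result: insert 21 as left child of 41
Final tree (level order): [41, 21, 45, None, None, None, 49]


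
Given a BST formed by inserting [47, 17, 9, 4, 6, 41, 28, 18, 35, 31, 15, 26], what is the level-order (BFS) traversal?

Tree insertion order: [47, 17, 9, 4, 6, 41, 28, 18, 35, 31, 15, 26]
Tree (level-order array): [47, 17, None, 9, 41, 4, 15, 28, None, None, 6, None, None, 18, 35, None, None, None, 26, 31]
BFS from the root, enqueuing left then right child of each popped node:
  queue [47] -> pop 47, enqueue [17], visited so far: [47]
  queue [17] -> pop 17, enqueue [9, 41], visited so far: [47, 17]
  queue [9, 41] -> pop 9, enqueue [4, 15], visited so far: [47, 17, 9]
  queue [41, 4, 15] -> pop 41, enqueue [28], visited so far: [47, 17, 9, 41]
  queue [4, 15, 28] -> pop 4, enqueue [6], visited so far: [47, 17, 9, 41, 4]
  queue [15, 28, 6] -> pop 15, enqueue [none], visited so far: [47, 17, 9, 41, 4, 15]
  queue [28, 6] -> pop 28, enqueue [18, 35], visited so far: [47, 17, 9, 41, 4, 15, 28]
  queue [6, 18, 35] -> pop 6, enqueue [none], visited so far: [47, 17, 9, 41, 4, 15, 28, 6]
  queue [18, 35] -> pop 18, enqueue [26], visited so far: [47, 17, 9, 41, 4, 15, 28, 6, 18]
  queue [35, 26] -> pop 35, enqueue [31], visited so far: [47, 17, 9, 41, 4, 15, 28, 6, 18, 35]
  queue [26, 31] -> pop 26, enqueue [none], visited so far: [47, 17, 9, 41, 4, 15, 28, 6, 18, 35, 26]
  queue [31] -> pop 31, enqueue [none], visited so far: [47, 17, 9, 41, 4, 15, 28, 6, 18, 35, 26, 31]
Result: [47, 17, 9, 41, 4, 15, 28, 6, 18, 35, 26, 31]


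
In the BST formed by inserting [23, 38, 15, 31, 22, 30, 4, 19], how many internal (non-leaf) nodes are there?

Tree built from: [23, 38, 15, 31, 22, 30, 4, 19]
Tree (level-order array): [23, 15, 38, 4, 22, 31, None, None, None, 19, None, 30]
Rule: An internal node has at least one child.
Per-node child counts:
  node 23: 2 child(ren)
  node 15: 2 child(ren)
  node 4: 0 child(ren)
  node 22: 1 child(ren)
  node 19: 0 child(ren)
  node 38: 1 child(ren)
  node 31: 1 child(ren)
  node 30: 0 child(ren)
Matching nodes: [23, 15, 22, 38, 31]
Count of internal (non-leaf) nodes: 5


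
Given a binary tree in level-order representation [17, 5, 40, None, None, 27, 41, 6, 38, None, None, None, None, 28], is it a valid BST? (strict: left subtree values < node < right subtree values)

Level-order array: [17, 5, 40, None, None, 27, 41, 6, 38, None, None, None, None, 28]
Validate using subtree bounds (lo, hi): at each node, require lo < value < hi,
then recurse left with hi=value and right with lo=value.
Preorder trace (stopping at first violation):
  at node 17 with bounds (-inf, +inf): OK
  at node 5 with bounds (-inf, 17): OK
  at node 40 with bounds (17, +inf): OK
  at node 27 with bounds (17, 40): OK
  at node 6 with bounds (17, 27): VIOLATION
Node 6 violates its bound: not (17 < 6 < 27).
Result: Not a valid BST


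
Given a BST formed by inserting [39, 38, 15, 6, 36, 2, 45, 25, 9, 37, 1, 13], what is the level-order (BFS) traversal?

Tree insertion order: [39, 38, 15, 6, 36, 2, 45, 25, 9, 37, 1, 13]
Tree (level-order array): [39, 38, 45, 15, None, None, None, 6, 36, 2, 9, 25, 37, 1, None, None, 13]
BFS from the root, enqueuing left then right child of each popped node:
  queue [39] -> pop 39, enqueue [38, 45], visited so far: [39]
  queue [38, 45] -> pop 38, enqueue [15], visited so far: [39, 38]
  queue [45, 15] -> pop 45, enqueue [none], visited so far: [39, 38, 45]
  queue [15] -> pop 15, enqueue [6, 36], visited so far: [39, 38, 45, 15]
  queue [6, 36] -> pop 6, enqueue [2, 9], visited so far: [39, 38, 45, 15, 6]
  queue [36, 2, 9] -> pop 36, enqueue [25, 37], visited so far: [39, 38, 45, 15, 6, 36]
  queue [2, 9, 25, 37] -> pop 2, enqueue [1], visited so far: [39, 38, 45, 15, 6, 36, 2]
  queue [9, 25, 37, 1] -> pop 9, enqueue [13], visited so far: [39, 38, 45, 15, 6, 36, 2, 9]
  queue [25, 37, 1, 13] -> pop 25, enqueue [none], visited so far: [39, 38, 45, 15, 6, 36, 2, 9, 25]
  queue [37, 1, 13] -> pop 37, enqueue [none], visited so far: [39, 38, 45, 15, 6, 36, 2, 9, 25, 37]
  queue [1, 13] -> pop 1, enqueue [none], visited so far: [39, 38, 45, 15, 6, 36, 2, 9, 25, 37, 1]
  queue [13] -> pop 13, enqueue [none], visited so far: [39, 38, 45, 15, 6, 36, 2, 9, 25, 37, 1, 13]
Result: [39, 38, 45, 15, 6, 36, 2, 9, 25, 37, 1, 13]


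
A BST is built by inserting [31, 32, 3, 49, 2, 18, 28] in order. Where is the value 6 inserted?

Starting tree (level order): [31, 3, 32, 2, 18, None, 49, None, None, None, 28]
Insertion path: 31 -> 3 -> 18
Result: insert 6 as left child of 18
Final tree (level order): [31, 3, 32, 2, 18, None, 49, None, None, 6, 28]


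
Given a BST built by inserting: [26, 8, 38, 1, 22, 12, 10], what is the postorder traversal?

Tree insertion order: [26, 8, 38, 1, 22, 12, 10]
Tree (level-order array): [26, 8, 38, 1, 22, None, None, None, None, 12, None, 10]
Postorder traversal: [1, 10, 12, 22, 8, 38, 26]


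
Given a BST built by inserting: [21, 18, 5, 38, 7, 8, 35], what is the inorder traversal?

Tree insertion order: [21, 18, 5, 38, 7, 8, 35]
Tree (level-order array): [21, 18, 38, 5, None, 35, None, None, 7, None, None, None, 8]
Inorder traversal: [5, 7, 8, 18, 21, 35, 38]


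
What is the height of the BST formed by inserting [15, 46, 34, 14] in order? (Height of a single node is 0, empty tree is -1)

Insertion order: [15, 46, 34, 14]
Tree (level-order array): [15, 14, 46, None, None, 34]
Compute height bottom-up (empty subtree = -1):
  height(14) = 1 + max(-1, -1) = 0
  height(34) = 1 + max(-1, -1) = 0
  height(46) = 1 + max(0, -1) = 1
  height(15) = 1 + max(0, 1) = 2
Height = 2


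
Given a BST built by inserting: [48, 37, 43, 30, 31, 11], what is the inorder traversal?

Tree insertion order: [48, 37, 43, 30, 31, 11]
Tree (level-order array): [48, 37, None, 30, 43, 11, 31]
Inorder traversal: [11, 30, 31, 37, 43, 48]


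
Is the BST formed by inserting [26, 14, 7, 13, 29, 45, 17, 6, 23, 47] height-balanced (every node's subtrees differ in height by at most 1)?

Tree (level-order array): [26, 14, 29, 7, 17, None, 45, 6, 13, None, 23, None, 47]
Definition: a tree is height-balanced if, at every node, |h(left) - h(right)| <= 1 (empty subtree has height -1).
Bottom-up per-node check:
  node 6: h_left=-1, h_right=-1, diff=0 [OK], height=0
  node 13: h_left=-1, h_right=-1, diff=0 [OK], height=0
  node 7: h_left=0, h_right=0, diff=0 [OK], height=1
  node 23: h_left=-1, h_right=-1, diff=0 [OK], height=0
  node 17: h_left=-1, h_right=0, diff=1 [OK], height=1
  node 14: h_left=1, h_right=1, diff=0 [OK], height=2
  node 47: h_left=-1, h_right=-1, diff=0 [OK], height=0
  node 45: h_left=-1, h_right=0, diff=1 [OK], height=1
  node 29: h_left=-1, h_right=1, diff=2 [FAIL (|-1-1|=2 > 1)], height=2
  node 26: h_left=2, h_right=2, diff=0 [OK], height=3
Node 29 violates the condition: |-1 - 1| = 2 > 1.
Result: Not balanced


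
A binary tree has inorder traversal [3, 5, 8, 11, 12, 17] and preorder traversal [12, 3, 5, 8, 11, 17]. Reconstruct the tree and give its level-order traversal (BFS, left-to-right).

Inorder:  [3, 5, 8, 11, 12, 17]
Preorder: [12, 3, 5, 8, 11, 17]
Algorithm: preorder visits root first, so consume preorder in order;
for each root, split the current inorder slice at that value into
left-subtree inorder and right-subtree inorder, then recurse.
Recursive splits:
  root=12; inorder splits into left=[3, 5, 8, 11], right=[17]
  root=3; inorder splits into left=[], right=[5, 8, 11]
  root=5; inorder splits into left=[], right=[8, 11]
  root=8; inorder splits into left=[], right=[11]
  root=11; inorder splits into left=[], right=[]
  root=17; inorder splits into left=[], right=[]
Reconstructed level-order: [12, 3, 17, 5, 8, 11]


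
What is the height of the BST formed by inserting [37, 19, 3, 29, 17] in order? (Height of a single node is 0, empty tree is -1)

Insertion order: [37, 19, 3, 29, 17]
Tree (level-order array): [37, 19, None, 3, 29, None, 17]
Compute height bottom-up (empty subtree = -1):
  height(17) = 1 + max(-1, -1) = 0
  height(3) = 1 + max(-1, 0) = 1
  height(29) = 1 + max(-1, -1) = 0
  height(19) = 1 + max(1, 0) = 2
  height(37) = 1 + max(2, -1) = 3
Height = 3


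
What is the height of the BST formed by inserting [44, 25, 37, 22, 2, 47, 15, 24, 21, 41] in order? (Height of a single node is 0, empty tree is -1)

Insertion order: [44, 25, 37, 22, 2, 47, 15, 24, 21, 41]
Tree (level-order array): [44, 25, 47, 22, 37, None, None, 2, 24, None, 41, None, 15, None, None, None, None, None, 21]
Compute height bottom-up (empty subtree = -1):
  height(21) = 1 + max(-1, -1) = 0
  height(15) = 1 + max(-1, 0) = 1
  height(2) = 1 + max(-1, 1) = 2
  height(24) = 1 + max(-1, -1) = 0
  height(22) = 1 + max(2, 0) = 3
  height(41) = 1 + max(-1, -1) = 0
  height(37) = 1 + max(-1, 0) = 1
  height(25) = 1 + max(3, 1) = 4
  height(47) = 1 + max(-1, -1) = 0
  height(44) = 1 + max(4, 0) = 5
Height = 5
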